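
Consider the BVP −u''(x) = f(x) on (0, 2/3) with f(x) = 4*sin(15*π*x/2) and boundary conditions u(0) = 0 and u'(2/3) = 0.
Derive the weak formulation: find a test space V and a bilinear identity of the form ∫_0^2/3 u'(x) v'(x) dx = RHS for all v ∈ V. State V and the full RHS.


V = {v ∈ H^1(0, 2/3) : v(0) = 0} (test functions vanish at x = 0 where u is specified); weak form: ∫_0^2/3 u'v' dx = ∫_0^2/3 (4*sin(15*π*x/2)) v dx for all v ∈ V.

Multiply both sides by a test function v and integrate from 0 to 2/3:
  ∫_0^2/3 −u''(x) v(x) dx = ∫_0^2/3 f(x) v(x) dx.
Integrate the LHS by parts once:
  ∫_0^2/3 −u'' v dx = −[u'(x) v(x)]_0^2/3 + ∫_0^2/3 u'(x) v'(x) dx.
Thus ∫_0^2/3 u'(x) v'(x) dx = ∫_0^2/3 f(x) v(x) dx + [u'(x) v(x)]_0^2/3.
Choose V so that boundary terms are either known or forced to vanish.
Mixed BC: u(0) = 0 (Dirichlet) and u'(2/3) = 0 (Neumann). Define V = {v ∈ H^1(0, 2/3) : v(0) = 0}. Then [u' v]_0^2/3 = u'(2/3)·v(2/3) − u'(0)·0 = 0.
Weak formulation: find u (satisfying any essential BC) such that ∫_0^2/3 u'(x) v'(x) dx = ∫_0^2/3 f v dx for all v ∈ V (Dirichlet at 0 absorbed into V; the Neumann datum at x = 2/3 is zero, so no boundary term remains).
Substituting f(x) = 4*sin(15*π*x/2), the right-hand side is ∫_0^2/3 (4*sin(15*π*x/2)) v dx.


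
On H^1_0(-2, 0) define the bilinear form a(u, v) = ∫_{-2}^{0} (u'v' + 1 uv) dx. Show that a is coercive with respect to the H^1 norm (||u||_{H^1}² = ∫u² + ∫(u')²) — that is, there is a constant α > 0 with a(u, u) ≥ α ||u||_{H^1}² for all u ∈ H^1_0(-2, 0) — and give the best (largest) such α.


α = 1

Coercivity of a(·,·) on H^1_0(-2, 0) means a(u, u) ≥ α ||u||_{H^1}² for every u ∈ H^1_0.
The interval has length L = 2, and Poincaré/coercivity depend only on L. Here a(u, u) = ∫(u')² + (1)·∫u².
Here c = 1 ≥ 1, so a(u,u) = ∫(u')² + c∫u² ≥ ∫(u')² + ∫u² = ||u||_{H^1}², i.e. α = 1 works. No larger α is possible: a(u,u) ≥ α||u||_{H^1}² means (1−α)∫(u')² ≥ (α−c)∫u², and for the modes u_n = sin(nπ(x−x₀)/L) (x₀ the left endpoint) one has ∫u_n²/∫(u_n')² = (L/(nπ))² → 0, so a(u_n,u_n)/||u_n||_{H^1}² → 1. Hence the optimal constant is α = 1.
Therefore α = 1.


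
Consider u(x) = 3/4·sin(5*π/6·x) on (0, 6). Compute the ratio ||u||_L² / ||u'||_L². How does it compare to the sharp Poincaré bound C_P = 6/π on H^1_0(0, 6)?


||u||_L² / ||u'||_L² = 6/(5*π) < C_P = 6/π.

u(x) = 3/4·sin(5*π/6·x), so u'(x) = 5*π*cos(5*π*x/6)/8.
Writing u(x) = A·sin(kπx/L) with A = 3/4 and k = 5, use ∫_0^L sin²(kπx/L) dx = L/2 and ∫_0^L cos²(kπx/L) dx = L/2.
u² = 9/16·sin²(5*π/6·x) and (u')² = 25*π^2/64·cos²(5*π/6·x), and each of sin², cos² integrates to L/2 = 3 over (0, 6).
∫_0^6 u² dx = 27/16, so ||u||_L² = 3*sqrt(3)/4.
∫_0^6 (u')² dx = 75*π^2/64, so ||u'||_L² = 5*sqrt(3)*π/8.
Ratio ||u||_L² / ||u'||_L² = 6/(5*π).
Sharp Poincaré constant on H^1_0(0, 6) is C_P = L/π = 6/π, achieved by sin(π/6·x).
This is the k = 5 harmonic; the ratio L/(kπ) is strictly less than C_P = L/π, consistent with the sharp inequality ||u||_L² ≤ C_P ||u'||_L².


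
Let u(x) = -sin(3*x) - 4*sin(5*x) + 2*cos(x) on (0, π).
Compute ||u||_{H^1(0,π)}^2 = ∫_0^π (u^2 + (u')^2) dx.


||u||_{H^1(0,π)}^2 = 217*π

u'(x) = -2*sin(x) - 3*cos(3*x) - 20*cos(5*x).
Expand u² and (u')² and integrate term by term on (0, π), using: for integers n ≥ 1, ∫_0^π sin²(nx) dx = ∫_0^π cos²(nx) dx = π/2; for n ≠ n', ∫_0^π sin(nx)sin(n'x) dx = ∫_0^π cos(nx)cos(n'x) dx = 0; and by product-to-sum, ∫_0^π sin(nx)cos(n'x) dx = ½∫_0^π [sin((n+n')x) + sin((n−n')x)] dx, which is 0 when n+n' is even and 2n/(n²−n'²) when n+n' is odd (it need not vanish on (0, π)).
  u² squared terms: (-1)²·∫sin(3x)² dx = 1·π/2 = π/2;  (-4)²·∫sin(5x)² dx = 16·π/2 = 8*π;  (2)²·∫cos(x)² dx = 4·π/2 = 2*π.
  u² cross terms: 2·(-1)·(-4)·∫sin(3x)·sin(5x) dx = 8·(0) = 0;  2·(-1)·(2)·∫sin(3x)·cos(x) dx = -4·(0) = 0;  2·(-4)·(2)·∫sin(5x)·cos(x) dx = -16·(0) = 0.
  So ∫_0^π u² dx = π/2 + 8*π + 2*π + 0 + 0 + 0 = 21*π/2.
  (u')² squared terms: (-20)²·∫cos(5x)² dx = 400·π/2 = 200*π;  (-3)²·∫cos(3x)² dx = 9·π/2 = 9*π/2;  (-2)²·∫sin(x)² dx = 4·π/2 = 2*π.
  (u')² cross terms: 2·(-20)·(-3)·∫cos(5x)·cos(3x) dx = 120·(0) = 0;  2·(-20)·(-2)·∫cos(5x)·sin(x) dx = 80·(0) = 0;  2·(-3)·(-2)·∫cos(3x)·sin(x) dx = 12·(0) = 0.
  So ∫_0^π (u')² dx = 200*π + 9*π/2 + 2*π + 0 + 0 + 0 = 413*π/2.
||u||_{H^1}^2 = (21*π/2) + (413*π/2) = 217*π.


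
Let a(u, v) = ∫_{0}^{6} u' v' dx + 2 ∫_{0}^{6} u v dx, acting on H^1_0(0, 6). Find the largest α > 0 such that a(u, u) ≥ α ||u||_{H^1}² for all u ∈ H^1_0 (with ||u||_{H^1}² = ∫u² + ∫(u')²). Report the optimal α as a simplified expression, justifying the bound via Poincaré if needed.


α = 1

Coercivity of a(·,·) on H^1_0(0, 6) means a(u, u) ≥ α ||u||_{H^1}² for every u ∈ H^1_0.
The interval has length L = 6, and Poincaré/coercivity depend only on L. Here a(u, u) = ∫(u')² + (2)·∫u².
Here c = 2 ≥ 1, so a(u,u) = ∫(u')² + c∫u² ≥ ∫(u')² + ∫u² = ||u||_{H^1}², i.e. α = 1 works. No larger α is possible: a(u,u) ≥ α||u||_{H^1}² means (1−α)∫(u')² ≥ (α−c)∫u², and for the modes u_n = sin(nπ(x−x₀)/L) (x₀ the left endpoint) one has ∫u_n²/∫(u_n')² = (L/(nπ))² → 0, so a(u_n,u_n)/||u_n||_{H^1}² → 1. Hence the optimal constant is α = 1.
Therefore α = 1.


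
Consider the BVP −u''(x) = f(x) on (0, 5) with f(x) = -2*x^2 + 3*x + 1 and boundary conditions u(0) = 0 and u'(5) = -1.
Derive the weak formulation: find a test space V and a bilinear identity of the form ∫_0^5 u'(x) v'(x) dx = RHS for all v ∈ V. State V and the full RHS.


V = {v ∈ H^1(0, 5) : v(0) = 0} (test functions vanish at x = 0 where u is specified); weak form: ∫_0^5 u'v' dx = ∫_0^5 (-2*x^2 + 3*x + 1) v dx − v(5) for all v ∈ V.

Multiply both sides by a test function v and integrate from 0 to 5:
  ∫_0^5 −u''(x) v(x) dx = ∫_0^5 f(x) v(x) dx.
Integrate the LHS by parts once:
  ∫_0^5 −u'' v dx = −[u'(x) v(x)]_0^5 + ∫_0^5 u'(x) v'(x) dx.
Thus ∫_0^5 u'(x) v'(x) dx = ∫_0^5 f(x) v(x) dx + [u'(x) v(x)]_0^5.
Choose V so that boundary terms are either known or forced to vanish.
Mixed BC: u(0) = 0 (Dirichlet) and u'(5) = -1 (Neumann). Define V = {v ∈ H^1(0, 5) : v(0) = 0}. Then [u' v]_0^5 = u'(5)·v(5) − u'(0)·0 = − v(5).
Weak formulation: find u (satisfying any essential BC) such that ∫_0^5 u'(x) v'(x) dx = ∫_0^5 f v dx − v(5) for all v ∈ V (Dirichlet at 0 absorbed into V; Neumann datum at x = 5 contributes the boundary term).
Substituting f(x) = -2*x^2 + 3*x + 1, the right-hand side is ∫_0^5 (-2*x^2 + 3*x + 1) v dx − v(5).


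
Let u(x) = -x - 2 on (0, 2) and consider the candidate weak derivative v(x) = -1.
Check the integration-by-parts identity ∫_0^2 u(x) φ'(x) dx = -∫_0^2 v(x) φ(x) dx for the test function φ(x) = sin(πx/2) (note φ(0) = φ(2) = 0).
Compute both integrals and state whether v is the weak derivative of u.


LHS = 4/π, RHS = 4/π. Yes, v = u' weakly.

u(x) = -x - 2, classical derivative u'(x) = -1.
φ(x) = sin(πx/2), so φ'(x) = π*cos(π*x/2)/2.
Note φ(0) = φ(2) = 0, so the boundary term u·φ vanishes.
LHS = ∫_0^2 u(x) φ'(x) dx = ∫_0^2 (-π*x*cos(π*x/2)/2 - π*cos(π*x/2)) dx. Term by term:
  ∫_0^2 -π*cos(π*x/2) dx = 0;  ∫_0^2 -π*x*cos(π*x/2)/2 dx = 4/π.
Sum: 0 + 4/π = 4/π.
So LHS = 4/π.
∫_0^2 v(x) φ(x) dx = ∫_0^2 (-sin(π*x/2)) dx. Term by term:
  ∫_0^2 -sin(π*x/2) dx = -4/π.
So RHS = -∫_0^2 v(x) φ(x) dx = 4/π.
LHS = RHS, so the identity holds for this test φ.
Moreover u is smooth here and v(x) = u'(x) = -1 pointwise, so the identity holds for every test function. Hence v is the weak derivative of u.


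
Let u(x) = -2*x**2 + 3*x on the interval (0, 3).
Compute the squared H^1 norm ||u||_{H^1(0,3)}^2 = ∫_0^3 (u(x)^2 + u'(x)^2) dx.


||u||_{H^1}^2 = 477/5

The H^1 norm (squared) on an interval (0, L) is
  ||u||_{H^1}^2 = ∫_0^L u(x)^2 dx + ∫_0^L u'(x)^2 dx.
Compute u'(x) = 3 - 4*x.
Then u(x)^2 = 4*x**4 - 12*x**3 + 9*x**2 and u'(x)^2 = 16*x**2 - 24*x + 9.
Integrate each monomial from 0 to 3 using ∫_0^3 c·x^n dx = c·3^(n+1)/(n+1):
  ∫_0^3 u(x)^2 dx = ∫_0^3 (4*x^4 - 12*x^3 + 9*x^2) dx. Term by term:
    ∫_0^3 4*x^4 dx = 972/5;  ∫_0^3 -12*x^3 dx = -243;  ∫_0^3 9*x^2 dx = 81.
  Sum: 972/5 − 243 + 81 = 162/5.
  ∫_0^3 u'(x)^2 dx = ∫_0^3 (16*x^2 - 24*x + 9) dx. Term by term:
    ∫_0^3 16*x^2 dx = 144;  ∫_0^3 -24*x dx = -108;  ∫_0^3 9 dx = 27.
  Sum: 144 − 108 + 27 = 63.
Adding: ||u||_{H^1}^2 = 162/5 + 63 = 477/5.


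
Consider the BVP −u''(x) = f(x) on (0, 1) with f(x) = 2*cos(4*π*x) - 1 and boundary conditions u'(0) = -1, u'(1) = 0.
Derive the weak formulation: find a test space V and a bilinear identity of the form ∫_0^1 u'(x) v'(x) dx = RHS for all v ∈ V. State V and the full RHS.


V = H^1(0, 1) (v unrestricted at boundary; u is determined up to an additive constant); weak form: ∫_0^1 u'v' dx = ∫_0^1 (2*cos(4*π*x) - 1) v dx + v(0) for all v ∈ V.

Multiply both sides by a test function v and integrate from 0 to 1:
  ∫_0^1 −u''(x) v(x) dx = ∫_0^1 f(x) v(x) dx.
Integrate the LHS by parts once:
  ∫_0^1 −u'' v dx = −[u'(x) v(x)]_0^1 + ∫_0^1 u'(x) v'(x) dx.
Thus ∫_0^1 u'(x) v'(x) dx = ∫_0^1 f(x) v(x) dx + [u'(x) v(x)]_0^1.
Choose V so that boundary terms are either known or forced to vanish.
u has inhomogeneous Neumann u'(0) = -1, u'(1) = 0. [u' v]_0^1 = (0)·v(1) − (-1)·v(0) = v(0). Take V = H^1(0, 1); boundary term becomes part of RHS.
Weak formulation: find u (satisfying any essential BC) such that ∫_0^1 u'(x) v'(x) dx = ∫_0^1 f v dx + v(0) for all v ∈ V (Neumann data are natural BCs: they enter the RHS as boundary terms).
Substituting f(x) = 2*cos(4*π*x) - 1, the right-hand side is ∫_0^1 (2*cos(4*π*x) - 1) v dx + v(0).
Compatibility check (pure Neumann): taking v ≡ 1 ∈ V gives 0 = ∫_0^1 f dx + (0) − (-1), i.e. ∫_0^1 f dx must equal u'(0) − u'(1) = -1. Indeed ∫_0^1 (2*cos(4*π*x) - 1) dx = -1, so the data are compatible. The solution is then unique only up to an additive constant (fix it e.g. by requiring ∫_0^1 u dx = 0).


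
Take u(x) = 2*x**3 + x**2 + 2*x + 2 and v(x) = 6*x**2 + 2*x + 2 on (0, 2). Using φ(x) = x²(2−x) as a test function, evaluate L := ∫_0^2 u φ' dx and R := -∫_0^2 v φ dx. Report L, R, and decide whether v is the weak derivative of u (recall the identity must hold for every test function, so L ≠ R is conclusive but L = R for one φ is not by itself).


LHS = -56/3, RHS = -56/3. Yes, v = u' weakly.

u(x) = 2*x**3 + x**2 + 2*x + 2, classical derivative u'(x) = 6*x**2 + 2*x + 2.
φ(x) = x²(2−x), so φ'(x) = x*(4 - 3*x).
Note φ(0) = φ(2) = 0, so the boundary term u·φ vanishes.
LHS = ∫_0^2 u(x) φ'(x) dx = ∫_0^2 (-6*x^5 + 5*x^4 - 2*x^3 + 2*x^2 + 8*x) dx. Term by term:
  ∫_0^2 -6*x^5 dx = -64;  ∫_0^2 5*x^4 dx = 32;  ∫_0^2 -2*x^3 dx = -8;
  ∫_0^2 2*x^2 dx = 16/3;  ∫_0^2 8*x dx = 16.
Sum: -64 + 32 − 8 + 16/3 + 16 = -56/3.
So LHS = -56/3.
∫_0^2 v(x) φ(x) dx = ∫_0^2 (-6*x^5 + 10*x^4 + 2*x^3 + 4*x^2) dx. Term by term:
  ∫_0^2 -6*x^5 dx = -64;  ∫_0^2 10*x^4 dx = 64;  ∫_0^2 2*x^3 dx = 8;
  ∫_0^2 4*x^2 dx = 32/3.
Sum: -64 + 64 + 8 + 32/3 = 56/3.
So RHS = -∫_0^2 v(x) φ(x) dx = -56/3.
LHS = RHS, so the identity holds for this test φ.
Moreover u is smooth here and v(x) = u'(x) = 6*x**2 + 2*x + 2 pointwise, so the identity holds for every test function. Hence v is the weak derivative of u.


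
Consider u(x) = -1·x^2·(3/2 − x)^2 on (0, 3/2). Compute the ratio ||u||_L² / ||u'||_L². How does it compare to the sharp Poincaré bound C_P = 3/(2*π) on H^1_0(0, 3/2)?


||u||_L² / ||u'||_L² = sqrt(3)/4 < C_P = 3/(2*π).

u(x) = -1·x^2·(3/2 − x)^2, so u'(x) = x*(-8*x^2 + 18*x - 9)/2.
u(x) = -1·x^2·(3/2 − x)^2 vanishes at x = 0 and x = 3/2, so u ∈ H^1_0(0, 3/2). Differentiate via the product rule and integrate the resulting polynomials term by term.
  ∫_0^3/2 u² dx = ∫_0^3/2 (x^8 - 6*x^7 + 27*x^6/2 - 27*x^5/2 + 81*x^4/16) dx. Term by term:
    ∫_0^3/2 x^8 dx = 2187/512;  ∫_0^3/2 -6*x^7 dx = -19683/1024;  ∫_0^3/2 27*x^6/2 dx = 59049/1792;
    ∫_0^3/2 -27*x^5/2 dx = -6561/256;  ∫_0^3/2 81*x^4/16 dx = 19683/2560.
  Sum: 2187/512 − 19683/1024 + 59049/1792 − 6561/256 + 19683/2560 = 2187/35840.
  ∫_0^3/2 (u')² dx = ∫_0^3/2 (16*x^6 - 72*x^5 + 117*x^4 - 81*x^3 + 81*x^2/4) dx. Term by term:
    ∫_0^3/2 16*x^6 dx = 2187/56;  ∫_0^3/2 -72*x^5 dx = -2187/16;  ∫_0^3/2 117*x^4 dx = 28431/160;
    ∫_0^3/2 -81*x^3 dx = -6561/64;  ∫_0^3/2 81*x^2/4 dx = 729/32.
  Sum: 2187/56 − 2187/16 + 28431/160 − 6561/64 + 729/32 = 729/2240.
∫_0^3/2 u² dx = 2187/35840, so ||u||_L² = 27*sqrt(105)/1120.
∫_0^3/2 (u')² dx = 729/2240, so ||u'||_L² = 27*sqrt(35)/280.
Ratio ||u||_L² / ||u'||_L² = sqrt(3)/4.
Sharp Poincaré constant on H^1_0(0, 3/2) is C_P = L/π = 3/(2*π), achieved by sin(2*π/3·x).
A polynomial bump cannot attain the sharp Poincaré constant (only the first sine eigenfunction does), so the ratio is strictly less than C_P, consistent with ||u||_L² ≤ C_P ||u'||_L².


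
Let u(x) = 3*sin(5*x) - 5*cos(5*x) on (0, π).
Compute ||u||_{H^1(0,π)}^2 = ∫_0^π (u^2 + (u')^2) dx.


||u||_{H^1(0,π)}^2 = 442*π

u'(x) = 25*sin(5*x) + 15*cos(5*x).
Expand u² and (u')² and integrate term by term on (0, π), using: for integers n ≥ 1, ∫_0^π sin²(nx) dx = ∫_0^π cos²(nx) dx = π/2; for n ≠ n', ∫_0^π sin(nx)sin(n'x) dx = ∫_0^π cos(nx)cos(n'x) dx = 0; and by product-to-sum, ∫_0^π sin(nx)cos(n'x) dx = ½∫_0^π [sin((n+n')x) + sin((n−n')x)] dx, which is 0 when n+n' is even and 2n/(n²−n'²) when n+n' is odd (it need not vanish on (0, π)).
  u² squared terms: (-5)²·∫cos(5x)² dx = 25·π/2 = 25*π/2;  (3)²·∫sin(5x)² dx = 9·π/2 = 9*π/2.
  u² cross terms: 2·(-5)·(3)·∫cos(5x)·sin(5x) dx = -30·(0) = 0.
  So ∫_0^π u² dx = 25*π/2 + 9*π/2 + 0 = 17*π.
  (u')² squared terms: (15)²·∫cos(5x)² dx = 225·π/2 = 225*π/2;  (25)²·∫sin(5x)² dx = 625·π/2 = 625*π/2.
  (u')² cross terms: 2·(15)·(25)·∫cos(5x)·sin(5x) dx = 750·(0) = 0.
  So ∫_0^π (u')² dx = 225*π/2 + 625*π/2 + 0 = 425*π.
||u||_{H^1}^2 = (17*π) + (425*π) = 442*π.


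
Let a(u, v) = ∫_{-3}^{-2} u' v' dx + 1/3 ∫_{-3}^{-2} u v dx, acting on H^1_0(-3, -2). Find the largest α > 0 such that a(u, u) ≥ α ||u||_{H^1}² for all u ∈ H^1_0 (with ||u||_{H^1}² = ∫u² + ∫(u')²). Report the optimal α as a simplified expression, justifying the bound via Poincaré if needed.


α = (1/3 + π^2)/(1 + π^2)

Coercivity of a(·,·) on H^1_0(-3, -2) means a(u, u) ≥ α ||u||_{H^1}² for every u ∈ H^1_0.
The interval has length L = 1, and Poincaré/coercivity depend only on L. Here a(u, u) = ∫(u')² + (1/3)·∫u².
Here 0 < c = 1/3 < 1. The condition a(u,u) ≥ α||u||_{H^1}² reads (1−α)∫(u')² ≥ (α−c)∫u². Any admissible α is ≤ 1 (rapidly oscillating u have ∫u²/∫(u')² → 0), and α = 1 would force 0 ≥ (1−c)∫u², impossible since c < 1; so 1−α > 0. By the sharp Poincaré inequality on H^1_0 of an interval of length L, ∫(u')² ≥ (π/L)²∫u² with equality for the first sine mode sin(π(x−x₀)/L) (x₀ the left endpoint), so the inequality holds for all u iff (1−α)(π/L)² ≥ α − c, i.e. α ≤ ((π/L)² + c)/((π/L)² + 1) = (1 + c(L/π)²)/(1 + (L/π)²). With (π/L)² = π^2 and c = 1/3, the largest admissible constant is α = ((π/L)² + c)/((π/L)² + 1).
Simplifying, α = (1/3 + π^2)/(1 + π^2).


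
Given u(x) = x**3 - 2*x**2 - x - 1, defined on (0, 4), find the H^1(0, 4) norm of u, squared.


||u||_{H^1}^2 = 90584/105

The H^1 norm (squared) on an interval (0, L) is
  ||u||_{H^1}^2 = ∫_0^L u(x)^2 dx + ∫_0^L u'(x)^2 dx.
Compute u'(x) = 3*x**2 - 4*x - 1.
Then u(x)^2 = x**6 - 4*x**5 + 2*x**4 + 2*x**3 + 5*x**2 + 2*x + 1 and u'(x)^2 = 9*x**4 - 24*x**3 + 10*x**2 + 8*x + 1.
Integrate each monomial from 0 to 4 using ∫_0^4 c·x^n dx = c·4^(n+1)/(n+1):
  ∫_0^4 u(x)^2 dx = ∫_0^4 (x^6 - 4*x^5 + 2*x^4 + 2*x^3 + 5*x^2 + 2*x + 1) dx. Term by term:
    ∫_0^4 x^6 dx = 16384/7;  ∫_0^4 -4*x^5 dx = -8192/3;  ∫_0^4 2*x^4 dx = 2048/5;
    ∫_0^4 2*x^3 dx = 128;  ∫_0^4 5*x^2 dx = 320/3;  ∫_0^4 2*x dx = 16;
    ∫_0^4 1 dx = 4.
  Sum: 16384/7 − 8192/3 + 2048/5 + 128 + 320/3 + 16 + 4 = 9596/35.
  ∫_0^4 u'(x)^2 dx = ∫_0^4 (9*x^4 - 24*x^3 + 10*x^2 + 8*x + 1) dx. Term by term:
    ∫_0^4 9*x^4 dx = 9216/5;  ∫_0^4 -24*x^3 dx = -1536;  ∫_0^4 10*x^2 dx = 640/3;
    ∫_0^4 8*x dx = 64;  ∫_0^4 1 dx = 4.
  Sum: 9216/5 − 1536 + 640/3 + 64 + 4 = 8828/15.
Adding: ||u||_{H^1}^2 = 9596/35 + 8828/15 = 90584/105.


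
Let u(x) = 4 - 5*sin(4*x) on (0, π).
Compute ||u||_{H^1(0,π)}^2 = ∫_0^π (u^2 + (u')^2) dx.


||u||_{H^1(0,π)}^2 = 457*π/2

u'(x) = -20*cos(4*x).
Expand u² and (u')² and integrate term by term on (0, π), using: for integers n ≥ 1, ∫_0^π sin²(nx) dx = ∫_0^π cos²(nx) dx = π/2; for n ≠ n', ∫_0^π sin(nx)sin(n'x) dx = ∫_0^π cos(nx)cos(n'x) dx = 0; and by product-to-sum, ∫_0^π sin(nx)cos(n'x) dx = ½∫_0^π [sin((n+n')x) + sin((n−n')x)] dx, which is 0 when n+n' is even and 2n/(n²−n'²) when n+n' is odd (it need not vanish on (0, π)). For the constant mode: ∫_0^π 1 dx = π, ∫_0^π cos(nx) dx = 0, ∫_0^π sin(nx) dx = (1−(−1)^n)/n.
  u² squared terms: (4)²·∫1 dx = 16·π = 16*π;  (-5)²·∫sin(4x)² dx = 25·π/2 = 25*π/2.
  u² cross terms: 2·(4)·(-5)·∫1·sin(4x) dx = -40·(0) = 0.
  So ∫_0^π u² dx = 16*π + 25*π/2 + 0 = 57*π/2.
  (u')² squared terms: (-20)²·∫cos(4x)² dx = 400·π/2 = 200*π.
  So ∫_0^π (u')² dx = 200*π.
||u||_{H^1}^2 = (57*π/2) + (200*π) = 457*π/2.


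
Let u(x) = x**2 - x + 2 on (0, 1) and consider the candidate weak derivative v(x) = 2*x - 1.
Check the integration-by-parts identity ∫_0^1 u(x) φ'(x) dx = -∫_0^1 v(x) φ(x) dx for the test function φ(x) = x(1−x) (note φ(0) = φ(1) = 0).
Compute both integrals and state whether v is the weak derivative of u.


LHS = 0, RHS = 0. Yes, v = u' weakly.

u(x) = x**2 - x + 2, classical derivative u'(x) = 2*x - 1.
φ(x) = x(1−x), so φ'(x) = 1 - 2*x.
Note φ(0) = φ(1) = 0, so the boundary term u·φ vanishes.
LHS = ∫_0^1 u(x) φ'(x) dx = ∫_0^1 (-2*x^3 + 3*x^2 - 5*x + 2) dx. Term by term:
  ∫_0^1 -2*x^3 dx = -1/2;  ∫_0^1 3*x^2 dx = 1;  ∫_0^1 -5*x dx = -5/2;
  ∫_0^1 2 dx = 2.
Sum: -1/2 + 1 − 5/2 + 2 = 0.
So LHS = 0.
∫_0^1 v(x) φ(x) dx = ∫_0^1 (-2*x^3 + 3*x^2 - x) dx. Term by term:
  ∫_0^1 -2*x^3 dx = -1/2;  ∫_0^1 3*x^2 dx = 1;  ∫_0^1 -x dx = -1/2.
Sum: -1/2 + 1 − 1/2 = 0.
So RHS = -∫_0^1 v(x) φ(x) dx = 0.
LHS = RHS, so the identity holds for this test φ.
Moreover u is smooth here and v(x) = u'(x) = 2*x - 1 pointwise, so the identity holds for every test function. Hence v is the weak derivative of u.


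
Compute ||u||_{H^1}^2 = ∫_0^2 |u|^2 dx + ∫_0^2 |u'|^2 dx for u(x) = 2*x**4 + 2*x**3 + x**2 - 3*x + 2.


||u||_{H^1}^2 = 188630/63

The H^1 norm (squared) on an interval (0, L) is
  ||u||_{H^1}^2 = ∫_0^L u(x)^2 dx + ∫_0^L u'(x)^2 dx.
Compute u'(x) = 8*x**3 + 6*x**2 + 2*x - 3.
Then u(x)^2 = 4*x**8 + 8*x**7 + 8*x**6 - 8*x**5 - 3*x**4 + 2*x**3 + 13*x**2 - 12*x + 4 and u'(x)^2 = 64*x**6 + 96*x**5 + 68*x**4 - 24*x**3 - 32*x**2 - 12*x + 9.
Integrate each monomial from 0 to 2 using ∫_0^2 c·x^n dx = c·2^(n+1)/(n+1):
  ∫_0^2 u(x)^2 dx = ∫_0^2 (4*x^8 + 8*x^7 + 8*x^6 - 8*x^5 - 3*x^4 + 2*x^3 + 13*x^2 - 12*x + 4) dx. Term by term:
    ∫_0^2 4*x^8 dx = 2048/9;  ∫_0^2 8*x^7 dx = 256;  ∫_0^2 8*x^6 dx = 1024/7;
    ∫_0^2 -8*x^5 dx = -256/3;  ∫_0^2 -3*x^4 dx = -96/5;  ∫_0^2 2*x^3 dx = 8;
    ∫_0^2 13*x^2 dx = 104/3;  ∫_0^2 -12*x dx = -24;  ∫_0^2 4 dx = 8.
  Sum: 2048/9 + 256 + 1024/7 − 256/3 − 96/5 + 8 + 104/3 − 24 + 8 = 173872/315.
  ∫_0^2 u'(x)^2 dx = ∫_0^2 (64*x^6 + 96*x^5 + 68*x^4 - 24*x^3 - 32*x^2 - 12*x + 9) dx. Term by term:
    ∫_0^2 64*x^6 dx = 8192/7;  ∫_0^2 96*x^5 dx = 1024;  ∫_0^2 68*x^4 dx = 2176/5;
    ∫_0^2 -24*x^3 dx = -96;  ∫_0^2 -32*x^2 dx = -256/3;  ∫_0^2 -12*x dx = -24;
    ∫_0^2 9 dx = 18.
  Sum: 8192/7 + 1024 + 2176/5 − 96 − 256/3 − 24 + 18 = 256426/105.
Adding: ||u||_{H^1}^2 = 173872/315 + 256426/105 = 188630/63.


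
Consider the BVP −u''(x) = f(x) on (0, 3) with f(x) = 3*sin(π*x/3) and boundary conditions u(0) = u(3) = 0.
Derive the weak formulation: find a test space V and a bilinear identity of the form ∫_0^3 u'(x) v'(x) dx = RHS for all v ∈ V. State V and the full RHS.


V = H^1_0(0, 3) (so v(0) = v(3) = 0); weak form: ∫_0^3 u'v' dx = ∫_0^3 (3*sin(π*x/3)) v dx for all v ∈ V.

Multiply both sides by a test function v and integrate from 0 to 3:
  ∫_0^3 −u''(x) v(x) dx = ∫_0^3 f(x) v(x) dx.
Integrate the LHS by parts once:
  ∫_0^3 −u'' v dx = −[u'(x) v(x)]_0^3 + ∫_0^3 u'(x) v'(x) dx.
Thus ∫_0^3 u'(x) v'(x) dx = ∫_0^3 f(x) v(x) dx + [u'(x) v(x)]_0^3.
Choose V so that boundary terms are either known or forced to vanish.
u is Dirichlet: u(0) = u(3) = 0. Let V = H^1_0(0, 3); then v(0) = v(3) = 0, and [u' v]_0^3 = 0.
Weak formulation: find u (satisfying any essential BC) such that ∫_0^3 u'(x) v'(x) dx = ∫_0^3 f v dx for all v ∈ V.
Substituting f(x) = 3*sin(π*x/3), the right-hand side is ∫_0^3 (3*sin(π*x/3)) v dx.


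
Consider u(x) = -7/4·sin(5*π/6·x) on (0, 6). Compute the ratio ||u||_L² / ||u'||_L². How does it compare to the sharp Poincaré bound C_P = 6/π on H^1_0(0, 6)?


||u||_L² / ||u'||_L² = 6/(5*π) < C_P = 6/π.

u(x) = -7/4·sin(5*π/6·x), so u'(x) = -35*π*cos(5*π*x/6)/24.
Writing u(x) = A·sin(kπx/L) with A = -7/4 and k = 5, use ∫_0^L sin²(kπx/L) dx = L/2 and ∫_0^L cos²(kπx/L) dx = L/2.
u² = 49/16·sin²(5*π/6·x) and (u')² = 1225*π^2/576·cos²(5*π/6·x), and each of sin², cos² integrates to L/2 = 3 over (0, 6).
∫_0^6 u² dx = 147/16, so ||u||_L² = 7*sqrt(3)/4.
∫_0^6 (u')² dx = 1225*π^2/192, so ||u'||_L² = 35*sqrt(3)*π/24.
Ratio ||u||_L² / ||u'||_L² = 6/(5*π).
Sharp Poincaré constant on H^1_0(0, 6) is C_P = L/π = 6/π, achieved by sin(π/6·x).
This is the k = 5 harmonic; the ratio L/(kπ) is strictly less than C_P = L/π, consistent with the sharp inequality ||u||_L² ≤ C_P ||u'||_L².


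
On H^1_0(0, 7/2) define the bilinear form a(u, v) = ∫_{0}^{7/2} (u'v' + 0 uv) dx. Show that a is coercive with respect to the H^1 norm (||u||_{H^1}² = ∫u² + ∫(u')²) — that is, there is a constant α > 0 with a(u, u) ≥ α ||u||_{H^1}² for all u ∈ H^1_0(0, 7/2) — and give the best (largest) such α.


α = 4*π^2/(4*π^2 + 49)

Coercivity of a(·,·) on H^1_0(0, 7/2) means a(u, u) ≥ α ||u||_{H^1}² for every u ∈ H^1_0.
The interval has length L = 7/2, and Poincaré/coercivity depend only on L. Here a(u, u) = ∫(u')² + (0)·∫u².
Here c = 0, so a(u,u) = ∫(u')² alone. The condition a(u,u) ≥ α||u||_{H^1}² reads (1−α)∫(u')² ≥ (α−c)∫u². Any admissible α is ≤ 1 (rapidly oscillating u have ∫u²/∫(u')² → 0), and α = 1 would force 0 ≥ (1−c)∫u², impossible since c < 1; so 1−α > 0. By the sharp Poincaré inequality on H^1_0 of an interval of length L, ∫(u')² ≥ (π/L)²∫u² with equality for the first sine mode sin(π(x−x₀)/L) (x₀ the left endpoint), so the inequality holds for all u iff (1−α)(π/L)² ≥ α − c, i.e. α ≤ ((π/L)² + c)/((π/L)² + 1) = (1 + c(L/π)²)/(1 + (L/π)²). (Direct route, valid since c ≤ 0: Poincaré gives c∫u² ≥ c(L/π)²∫(u')², so a(u,u) ≥ (1 + c(L/π)²)∫(u')², while ||u||_{H^1}² ≤ (1 + (L/π)²)∫(u')²; dividing yields the same α.) With (π/L)² = 4*π^2/49 and c = 0, the largest admissible constant is α = ((π/L)² + c)/((π/L)² + 1).
Simplifying, α = 4*π^2/(4*π^2 + 49).


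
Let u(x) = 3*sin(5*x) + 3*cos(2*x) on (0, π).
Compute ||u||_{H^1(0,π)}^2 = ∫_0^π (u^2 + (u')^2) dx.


||u||_{H^1(0,π)}^2 = 300/7 + 279*π/2

u'(x) = -6*sin(2*x) + 15*cos(5*x).
Expand u² and (u')² and integrate term by term on (0, π), using: for integers n ≥ 1, ∫_0^π sin²(nx) dx = ∫_0^π cos²(nx) dx = π/2; for n ≠ n', ∫_0^π sin(nx)sin(n'x) dx = ∫_0^π cos(nx)cos(n'x) dx = 0; and by product-to-sum, ∫_0^π sin(nx)cos(n'x) dx = ½∫_0^π [sin((n+n')x) + sin((n−n')x)] dx, which is 0 when n+n' is even and 2n/(n²−n'²) when n+n' is odd (it need not vanish on (0, π)).
  u² squared terms: (3)²·∫cos(2x)² dx = 9·π/2 = 9*π/2;  (3)²·∫sin(5x)² dx = 9·π/2 = 9*π/2.
  u² cross terms: 2·(3)·(3)·∫cos(2x)·sin(5x) dx = 18·(10/21) = 60/7.
  So ∫_0^π u² dx = 9*π/2 + 9*π/2 + 60/7 = 60/7 + 9*π.
  (u')² squared terms: (-6)²·∫sin(2x)² dx = 36·π/2 = 18*π;  (15)²·∫cos(5x)² dx = 225·π/2 = 225*π/2.
  (u')² cross terms: 2·(-6)·(15)·∫sin(2x)·cos(5x) dx = -180·(-4/21) = 240/7.
  So ∫_0^π (u')² dx = 18*π + 225*π/2 + 240/7 = 240/7 + 261*π/2.
||u||_{H^1}^2 = (60/7 + 9*π) + (240/7 + 261*π/2) = 300/7 + 279*π/2.


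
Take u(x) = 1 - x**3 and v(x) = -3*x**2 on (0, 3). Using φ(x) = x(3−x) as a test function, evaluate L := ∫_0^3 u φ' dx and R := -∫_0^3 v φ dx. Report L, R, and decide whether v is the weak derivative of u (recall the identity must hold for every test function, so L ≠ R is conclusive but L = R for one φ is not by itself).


LHS = 729/20, RHS = 729/20. Yes, v = u' weakly.

u(x) = 1 - x**3, classical derivative u'(x) = -3*x**2.
φ(x) = x(3−x), so φ'(x) = 3 - 2*x.
Note φ(0) = φ(3) = 0, so the boundary term u·φ vanishes.
LHS = ∫_0^3 u(x) φ'(x) dx = ∫_0^3 (2*x^4 - 3*x^3 - 2*x + 3) dx. Term by term:
  ∫_0^3 2*x^4 dx = 486/5;  ∫_0^3 -3*x^3 dx = -243/4;  ∫_0^3 -2*x dx = -9;
  ∫_0^3 3 dx = 9.
Sum: 486/5 − 243/4 − 9 + 9 = 729/20.
So LHS = 729/20.
∫_0^3 v(x) φ(x) dx = ∫_0^3 (3*x^4 - 9*x^3) dx. Term by term:
  ∫_0^3 3*x^4 dx = 729/5;  ∫_0^3 -9*x^3 dx = -729/4.
Sum: 729/5 − 729/4 = -729/20.
So RHS = -∫_0^3 v(x) φ(x) dx = 729/20.
LHS = RHS, so the identity holds for this test φ.
Moreover u is smooth here and v(x) = u'(x) = -3*x**2 pointwise, so the identity holds for every test function. Hence v is the weak derivative of u.


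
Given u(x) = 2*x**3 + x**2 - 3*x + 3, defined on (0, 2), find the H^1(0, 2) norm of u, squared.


||u||_{H^1}^2 = 6856/21

The H^1 norm (squared) on an interval (0, L) is
  ||u||_{H^1}^2 = ∫_0^L u(x)^2 dx + ∫_0^L u'(x)^2 dx.
Compute u'(x) = 6*x**2 + 2*x - 3.
Then u(x)^2 = 4*x**6 + 4*x**5 - 11*x**4 + 6*x**3 + 15*x**2 - 18*x + 9 and u'(x)^2 = 36*x**4 + 24*x**3 - 32*x**2 - 12*x + 9.
Integrate each monomial from 0 to 2 using ∫_0^2 c·x^n dx = c·2^(n+1)/(n+1):
  ∫_0^2 u(x)^2 dx = ∫_0^2 (4*x^6 + 4*x^5 - 11*x^4 + 6*x^3 + 15*x^2 - 18*x + 9) dx. Term by term:
    ∫_0^2 4*x^6 dx = 512/7;  ∫_0^2 4*x^5 dx = 128/3;  ∫_0^2 -11*x^4 dx = -352/5;
    ∫_0^2 6*x^3 dx = 24;  ∫_0^2 15*x^2 dx = 40;  ∫_0^2 -18*x dx = -36;
    ∫_0^2 9 dx = 18.
  Sum: 512/7 + 128/3 − 352/5 + 24 + 40 − 36 + 18 = 9598/105.
  ∫_0^2 u'(x)^2 dx = ∫_0^2 (36*x^4 + 24*x^3 - 32*x^2 - 12*x + 9) dx. Term by term:
    ∫_0^2 36*x^4 dx = 1152/5;  ∫_0^2 24*x^3 dx = 96;  ∫_0^2 -32*x^2 dx = -256/3;
    ∫_0^2 -12*x dx = -24;  ∫_0^2 9 dx = 18.
  Sum: 1152/5 + 96 − 256/3 − 24 + 18 = 3526/15.
Adding: ||u||_{H^1}^2 = 9598/105 + 3526/15 = 6856/21.


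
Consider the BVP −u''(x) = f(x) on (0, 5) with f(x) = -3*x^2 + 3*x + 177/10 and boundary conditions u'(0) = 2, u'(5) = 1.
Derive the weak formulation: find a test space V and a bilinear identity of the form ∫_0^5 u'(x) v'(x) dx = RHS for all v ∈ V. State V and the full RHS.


V = H^1(0, 5) (v unrestricted at boundary; u is determined up to an additive constant); weak form: ∫_0^5 u'v' dx = ∫_0^5 (-3*x^2 + 3*x + 177/10) v dx + v(5) − 2·v(0) for all v ∈ V.

Multiply both sides by a test function v and integrate from 0 to 5:
  ∫_0^5 −u''(x) v(x) dx = ∫_0^5 f(x) v(x) dx.
Integrate the LHS by parts once:
  ∫_0^5 −u'' v dx = −[u'(x) v(x)]_0^5 + ∫_0^5 u'(x) v'(x) dx.
Thus ∫_0^5 u'(x) v'(x) dx = ∫_0^5 f(x) v(x) dx + [u'(x) v(x)]_0^5.
Choose V so that boundary terms are either known or forced to vanish.
u has inhomogeneous Neumann u'(0) = 2, u'(5) = 1. [u' v]_0^5 = (1)·v(5) − (2)·v(0) = v(5) − 2·v(0). Take V = H^1(0, 5); boundary term becomes part of RHS.
Weak formulation: find u (satisfying any essential BC) such that ∫_0^5 u'(x) v'(x) dx = ∫_0^5 f v dx + v(5) − 2·v(0) for all v ∈ V (Neumann data are natural BCs: they enter the RHS as boundary terms).
Substituting f(x) = -3*x^2 + 3*x + 177/10, the right-hand side is ∫_0^5 (-3*x^2 + 3*x + 177/10) v dx + v(5) − 2·v(0).
Compatibility check (pure Neumann): taking v ≡ 1 ∈ V gives 0 = ∫_0^5 f dx + (1) − (2), i.e. ∫_0^5 f dx must equal u'(0) − u'(5) = 1. Indeed ∫_0^5 (-3*x^2 + 3*x + 177/10) dx = 1, so the data are compatible. The solution is then unique only up to an additive constant (fix it e.g. by requiring ∫_0^5 u dx = 0).


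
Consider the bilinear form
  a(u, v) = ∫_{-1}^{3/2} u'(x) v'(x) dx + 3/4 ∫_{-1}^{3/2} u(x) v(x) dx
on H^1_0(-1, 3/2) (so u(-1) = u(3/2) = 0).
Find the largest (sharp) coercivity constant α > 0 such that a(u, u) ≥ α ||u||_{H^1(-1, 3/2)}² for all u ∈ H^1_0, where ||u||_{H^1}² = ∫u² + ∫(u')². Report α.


α = (75 + 16*π^2)/(4*(25 + 4*π^2))

Coercivity of a(·,·) on H^1_0(-1, 3/2) means a(u, u) ≥ α ||u||_{H^1}² for every u ∈ H^1_0.
The interval has length L = 5/2, and Poincaré/coercivity depend only on L. Here a(u, u) = ∫(u')² + (3/4)·∫u².
Here 0 < c = 3/4 < 1. The condition a(u,u) ≥ α||u||_{H^1}² reads (1−α)∫(u')² ≥ (α−c)∫u². Any admissible α is ≤ 1 (rapidly oscillating u have ∫u²/∫(u')² → 0), and α = 1 would force 0 ≥ (1−c)∫u², impossible since c < 1; so 1−α > 0. By the sharp Poincaré inequality on H^1_0 of an interval of length L, ∫(u')² ≥ (π/L)²∫u² with equality for the first sine mode sin(π(x−x₀)/L) (x₀ the left endpoint), so the inequality holds for all u iff (1−α)(π/L)² ≥ α − c, i.e. α ≤ ((π/L)² + c)/((π/L)² + 1) = (1 + c(L/π)²)/(1 + (L/π)²). With (π/L)² = 4*π^2/25 and c = 3/4, the largest admissible constant is α = ((π/L)² + c)/((π/L)² + 1).
Simplifying, α = (75 + 16*π^2)/(4*(25 + 4*π^2)).


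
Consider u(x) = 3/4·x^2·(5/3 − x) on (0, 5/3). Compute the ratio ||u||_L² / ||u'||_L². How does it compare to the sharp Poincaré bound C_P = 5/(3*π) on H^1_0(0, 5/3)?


||u||_L² / ||u'||_L² = 5*sqrt(14)/42 < C_P = 5/(3*π).

u(x) = 3/4·x^2·(5/3 − x), so u'(x) = x*(10 - 9*x)/4.
u(x) = 3/4·x^2·(5/3 − x) vanishes at x = 0 and x = 5/3, so u ∈ H^1_0(0, 5/3). Differentiate via the product rule and integrate the resulting polynomials term by term.
  ∫_0^5/3 u² dx = ∫_0^5/3 (9*x^6/16 - 15*x^5/8 + 25*x^4/16) dx. Term by term:
    ∫_0^5/3 9*x^6/16 dx = 78125/27216;  ∫_0^5/3 -15*x^5/8 dx = -78125/11664;  ∫_0^5/3 25*x^4/16 dx = 15625/3888.
  Sum: 78125/27216 − 78125/11664 + 15625/3888 = 15625/81648.
  ∫_0^5/3 (u')² dx = ∫_0^5/3 (81*x^4/16 - 45*x^3/4 + 25*x^2/4) dx. Term by term:
    ∫_0^5/3 81*x^4/16 dx = 625/48;  ∫_0^5/3 -45*x^3/4 dx = -3125/144;  ∫_0^5/3 25*x^2/4 dx = 3125/324.
  Sum: 625/48 − 3125/144 + 3125/324 = 625/648.
∫_0^5/3 u² dx = 15625/81648, so ||u||_L² = 125*sqrt(7)/756.
∫_0^5/3 (u')² dx = 625/648, so ||u'||_L² = 25*sqrt(2)/36.
Ratio ||u||_L² / ||u'||_L² = 5*sqrt(14)/42.
Sharp Poincaré constant on H^1_0(0, 5/3) is C_P = L/π = 5/(3*π), achieved by sin(3*π/5·x).
A polynomial bump cannot attain the sharp Poincaré constant (only the first sine eigenfunction does), so the ratio is strictly less than C_P, consistent with ||u||_L² ≤ C_P ||u'||_L².


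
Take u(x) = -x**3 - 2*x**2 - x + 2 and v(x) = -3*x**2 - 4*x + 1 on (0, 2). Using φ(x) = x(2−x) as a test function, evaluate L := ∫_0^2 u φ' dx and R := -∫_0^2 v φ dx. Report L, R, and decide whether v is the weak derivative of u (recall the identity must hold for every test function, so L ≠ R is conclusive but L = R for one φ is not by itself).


LHS = 172/15, RHS = 44/5. No, v is not the weak derivative of u.

u(x) = -x**3 - 2*x**2 - x + 2, classical derivative u'(x) = -3*x**2 - 4*x - 1.
φ(x) = x(2−x), so φ'(x) = 2 - 2*x.
Note φ(0) = φ(2) = 0, so the boundary term u·φ vanishes.
LHS = ∫_0^2 u(x) φ'(x) dx = ∫_0^2 (2*x^4 + 2*x^3 - 2*x^2 - 6*x + 4) dx. Term by term:
  ∫_0^2 2*x^4 dx = 64/5;  ∫_0^2 2*x^3 dx = 8;  ∫_0^2 -2*x^2 dx = -16/3;
  ∫_0^2 -6*x dx = -12;  ∫_0^2 4 dx = 8.
Sum: 64/5 + 8 − 16/3 − 12 + 8 = 172/15.
So LHS = 172/15.
∫_0^2 v(x) φ(x) dx = ∫_0^2 (3*x^4 - 2*x^3 - 9*x^2 + 2*x) dx. Term by term:
  ∫_0^2 3*x^4 dx = 96/5;  ∫_0^2 -2*x^3 dx = -8;  ∫_0^2 -9*x^2 dx = -24;
  ∫_0^2 2*x dx = 4.
Sum: 96/5 − 8 − 24 + 4 = -44/5.
So RHS = -∫_0^2 v(x) φ(x) dx = 44/5.
LHS − RHS = 8/3 ≠ 0, so the identity fails.
(For a valid weak derivative the identity must hold for EVERY test function, in particular this one. The failure shows v is NOT the weak derivative of u.)
Correct weak derivative would be u'(x) = -3*x**2 - 4*x - 1.


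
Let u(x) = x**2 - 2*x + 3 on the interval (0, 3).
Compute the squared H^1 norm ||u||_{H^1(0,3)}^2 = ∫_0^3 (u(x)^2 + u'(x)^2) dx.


||u||_{H^1}^2 = 213/5

The H^1 norm (squared) on an interval (0, L) is
  ||u||_{H^1}^2 = ∫_0^L u(x)^2 dx + ∫_0^L u'(x)^2 dx.
Compute u'(x) = 2*x - 2.
Then u(x)^2 = x**4 - 4*x**3 + 10*x**2 - 12*x + 9 and u'(x)^2 = 4*x**2 - 8*x + 4.
Integrate each monomial from 0 to 3 using ∫_0^3 c·x^n dx = c·3^(n+1)/(n+1):
  ∫_0^3 u(x)^2 dx = ∫_0^3 (x^4 - 4*x^3 + 10*x^2 - 12*x + 9) dx. Term by term:
    ∫_0^3 x^4 dx = 243/5;  ∫_0^3 -4*x^3 dx = -81;  ∫_0^3 10*x^2 dx = 90;
    ∫_0^3 -12*x dx = -54;  ∫_0^3 9 dx = 27.
  Sum: 243/5 − 81 + 90 − 54 + 27 = 153/5.
  ∫_0^3 u'(x)^2 dx = ∫_0^3 (4*x^2 - 8*x + 4) dx. Term by term:
    ∫_0^3 4*x^2 dx = 36;  ∫_0^3 -8*x dx = -36;  ∫_0^3 4 dx = 12.
  Sum: 36 − 36 + 12 = 12.
Adding: ||u||_{H^1}^2 = 153/5 + 12 = 213/5.


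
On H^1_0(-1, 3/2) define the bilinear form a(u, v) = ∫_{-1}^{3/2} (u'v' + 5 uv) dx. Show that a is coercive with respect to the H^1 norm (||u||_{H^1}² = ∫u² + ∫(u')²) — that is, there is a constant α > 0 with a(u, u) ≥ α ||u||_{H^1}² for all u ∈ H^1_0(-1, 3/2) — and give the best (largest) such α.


α = 1

Coercivity of a(·,·) on H^1_0(-1, 3/2) means a(u, u) ≥ α ||u||_{H^1}² for every u ∈ H^1_0.
The interval has length L = 5/2, and Poincaré/coercivity depend only on L. Here a(u, u) = ∫(u')² + (5)·∫u².
Here c = 5 ≥ 1, so a(u,u) = ∫(u')² + c∫u² ≥ ∫(u')² + ∫u² = ||u||_{H^1}², i.e. α = 1 works. No larger α is possible: a(u,u) ≥ α||u||_{H^1}² means (1−α)∫(u')² ≥ (α−c)∫u², and for the modes u_n = sin(nπ(x−x₀)/L) (x₀ the left endpoint) one has ∫u_n²/∫(u_n')² = (L/(nπ))² → 0, so a(u_n,u_n)/||u_n||_{H^1}² → 1. Hence the optimal constant is α = 1.
Therefore α = 1.


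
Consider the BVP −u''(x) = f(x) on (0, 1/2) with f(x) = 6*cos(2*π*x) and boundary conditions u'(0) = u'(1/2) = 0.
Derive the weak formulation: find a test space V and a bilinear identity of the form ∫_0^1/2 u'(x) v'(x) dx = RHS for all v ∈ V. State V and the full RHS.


V = H^1(0, 1/2) (no boundary constraint on v; u is determined up to an additive constant); weak form: ∫_0^1/2 u'v' dx = ∫_0^1/2 (6*cos(2*π*x)) v dx for all v ∈ V.

Multiply both sides by a test function v and integrate from 0 to 1/2:
  ∫_0^1/2 −u''(x) v(x) dx = ∫_0^1/2 f(x) v(x) dx.
Integrate the LHS by parts once:
  ∫_0^1/2 −u'' v dx = −[u'(x) v(x)]_0^1/2 + ∫_0^1/2 u'(x) v'(x) dx.
Thus ∫_0^1/2 u'(x) v'(x) dx = ∫_0^1/2 f(x) v(x) dx + [u'(x) v(x)]_0^1/2.
Choose V so that boundary terms are either known or forced to vanish.
u has homogeneous Neumann: u'(0) = u'(1/2) = 0. So [u' v]_0^1/2 = 0·v(1/2) − 0·v(0) = 0 for any v; take V = H^1(0, 1/2).
Weak formulation: find u (satisfying any essential BC) such that ∫_0^1/2 u'(x) v'(x) dx = ∫_0^1/2 f v dx for all v ∈ V (homogeneous Neumann, so boundary terms vanish).
Substituting f(x) = 6*cos(2*π*x), the right-hand side is ∫_0^1/2 (6*cos(2*π*x)) v dx.
Compatibility check (pure Neumann): taking v ≡ 1 ∈ V gives 0 = ∫_0^1/2 f dx + (0) − (0), i.e. ∫_0^1/2 f dx must equal u'(0) − u'(1/2) = 0. Indeed ∫_0^1/2 (6*cos(2*π*x)) dx = 0, so the data are compatible. The solution is then unique only up to an additive constant (fix it e.g. by requiring ∫_0^1/2 u dx = 0).


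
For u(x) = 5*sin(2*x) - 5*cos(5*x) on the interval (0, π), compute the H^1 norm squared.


||u||_{H^1(0,π)}^2 = 5200/21 + 775*π/2

u'(x) = 25*sin(5*x) + 10*cos(2*x).
Expand u² and (u')² and integrate term by term on (0, π), using: for integers n ≥ 1, ∫_0^π sin²(nx) dx = ∫_0^π cos²(nx) dx = π/2; for n ≠ n', ∫_0^π sin(nx)sin(n'x) dx = ∫_0^π cos(nx)cos(n'x) dx = 0; and by product-to-sum, ∫_0^π sin(nx)cos(n'x) dx = ½∫_0^π [sin((n+n')x) + sin((n−n')x)] dx, which is 0 when n+n' is even and 2n/(n²−n'²) when n+n' is odd (it need not vanish on (0, π)).
  u² squared terms: (-5)²·∫cos(5x)² dx = 25·π/2 = 25*π/2;  (5)²·∫sin(2x)² dx = 25·π/2 = 25*π/2.
  u² cross terms: 2·(-5)·(5)·∫cos(5x)·sin(2x) dx = -50·(-4/21) = 200/21.
  So ∫_0^π u² dx = 25*π/2 + 25*π/2 + 200/21 = 200/21 + 25*π.
  (u')² squared terms: (10)²·∫cos(2x)² dx = 100·π/2 = 50*π;  (25)²·∫sin(5x)² dx = 625·π/2 = 625*π/2.
  (u')² cross terms: 2·(10)·(25)·∫cos(2x)·sin(5x) dx = 500·(10/21) = 5000/21.
  So ∫_0^π (u')² dx = 50*π + 625*π/2 + 5000/21 = 5000/21 + 725*π/2.
||u||_{H^1}^2 = (200/21 + 25*π) + (5000/21 + 725*π/2) = 5200/21 + 775*π/2.


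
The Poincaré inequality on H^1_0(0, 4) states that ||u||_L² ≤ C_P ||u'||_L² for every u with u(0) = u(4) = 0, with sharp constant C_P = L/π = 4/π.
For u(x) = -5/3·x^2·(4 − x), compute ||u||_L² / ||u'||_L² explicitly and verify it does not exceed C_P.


||u||_L² / ||u'||_L² = 2*sqrt(14)/7 < C_P = 4/π.

u(x) = -5/3·x^2·(4 − x), so u'(x) = 5*x*(3*x - 8)/3.
u(x) = -5/3·x^2·(4 − x) vanishes at x = 0 and x = 4, so u ∈ H^1_0(0, 4). Differentiate via the product rule and integrate the resulting polynomials term by term.
  ∫_0^4 u² dx = ∫_0^4 (25*x^6/9 - 200*x^5/9 + 400*x^4/9) dx. Term by term:
    ∫_0^4 25*x^6/9 dx = 409600/63;  ∫_0^4 -200*x^5/9 dx = -409600/27;  ∫_0^4 400*x^4/9 dx = 81920/9.
  Sum: 409600/63 − 409600/27 + 81920/9 = 81920/189.
  ∫_0^4 (u')² dx = ∫_0^4 (25*x^4 - 400*x^3/3 + 1600*x^2/9) dx. Term by term:
    ∫_0^4 25*x^4 dx = 5120;  ∫_0^4 -400*x^3/3 dx = -25600/3;  ∫_0^4 1600*x^2/9 dx = 102400/27.
  Sum: 5120 − 25600/3 + 102400/27 = 10240/27.
∫_0^4 u² dx = 81920/189, so ||u||_L² = 128*sqrt(105)/63.
∫_0^4 (u')² dx = 10240/27, so ||u'||_L² = 32*sqrt(30)/9.
Ratio ||u||_L² / ||u'||_L² = 2*sqrt(14)/7.
Sharp Poincaré constant on H^1_0(0, 4) is C_P = L/π = 4/π, achieved by sin(π/4·x).
A polynomial bump cannot attain the sharp Poincaré constant (only the first sine eigenfunction does), so the ratio is strictly less than C_P, consistent with ||u||_L² ≤ C_P ||u'||_L².


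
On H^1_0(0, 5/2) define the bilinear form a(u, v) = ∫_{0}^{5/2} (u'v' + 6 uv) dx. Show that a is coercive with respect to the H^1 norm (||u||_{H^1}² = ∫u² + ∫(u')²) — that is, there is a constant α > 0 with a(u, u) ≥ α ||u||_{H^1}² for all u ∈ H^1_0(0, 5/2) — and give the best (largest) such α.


α = 1

Coercivity of a(·,·) on H^1_0(0, 5/2) means a(u, u) ≥ α ||u||_{H^1}² for every u ∈ H^1_0.
The interval has length L = 5/2, and Poincaré/coercivity depend only on L. Here a(u, u) = ∫(u')² + (6)·∫u².
Here c = 6 ≥ 1, so a(u,u) = ∫(u')² + c∫u² ≥ ∫(u')² + ∫u² = ||u||_{H^1}², i.e. α = 1 works. No larger α is possible: a(u,u) ≥ α||u||_{H^1}² means (1−α)∫(u')² ≥ (α−c)∫u², and for the modes u_n = sin(nπ(x−x₀)/L) (x₀ the left endpoint) one has ∫u_n²/∫(u_n')² = (L/(nπ))² → 0, so a(u_n,u_n)/||u_n||_{H^1}² → 1. Hence the optimal constant is α = 1.
Therefore α = 1.
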